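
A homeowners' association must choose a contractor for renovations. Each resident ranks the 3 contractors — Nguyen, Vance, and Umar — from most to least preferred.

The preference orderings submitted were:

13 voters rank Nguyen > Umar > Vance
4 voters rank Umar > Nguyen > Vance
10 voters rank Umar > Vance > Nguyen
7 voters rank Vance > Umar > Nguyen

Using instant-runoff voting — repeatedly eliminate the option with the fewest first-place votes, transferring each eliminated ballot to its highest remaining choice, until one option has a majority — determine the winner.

Round 1: Umar 14, Nguyen 13, Vance 7. Vance has the fewest and is eliminated.
Round 2: Umar 21, Nguyen 13. Umar has a majority.

Umar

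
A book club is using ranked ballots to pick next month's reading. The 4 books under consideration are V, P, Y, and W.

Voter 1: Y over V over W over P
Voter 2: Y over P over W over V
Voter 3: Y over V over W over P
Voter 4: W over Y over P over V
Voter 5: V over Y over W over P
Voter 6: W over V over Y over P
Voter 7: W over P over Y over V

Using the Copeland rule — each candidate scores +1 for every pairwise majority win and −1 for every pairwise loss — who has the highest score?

Pairwise results:
  V vs P: V wins 4–3.
  V vs Y: Y wins 5–2.
  V vs W: W wins 4–3.
  P vs Y: Y wins 6–1.
  P vs W: W wins 6–1.
  Y vs W: Y wins 4–3.
Copeland scores (wins − losses):
  V: 1 − 2 = -1
  P: 0 − 3 = -3
  Y: 3 − 0 = 3
  W: 2 − 1 = 1
Y has the best Copeland score.

Y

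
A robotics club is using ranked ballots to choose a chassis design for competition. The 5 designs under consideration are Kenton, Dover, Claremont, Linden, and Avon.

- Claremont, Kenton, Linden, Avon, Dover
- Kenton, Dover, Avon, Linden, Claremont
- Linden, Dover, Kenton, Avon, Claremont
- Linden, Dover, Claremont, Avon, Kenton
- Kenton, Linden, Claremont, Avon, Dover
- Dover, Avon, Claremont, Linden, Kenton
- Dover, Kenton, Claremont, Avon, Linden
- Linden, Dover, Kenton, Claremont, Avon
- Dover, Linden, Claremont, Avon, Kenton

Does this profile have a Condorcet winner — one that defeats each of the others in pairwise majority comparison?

Head-to-head results (9 voters total):
Kenton vs Dover: Dover wins 6–3.
Kenton vs Claremont: Kenton wins 5–4.
Kenton vs Linden: Linden wins 5–4.
Kenton vs Avon: Kenton wins 6–3.
Dover vs Claremont: Dover wins 7–2.
Dover vs Linden: Linden wins 5–4.
Dover vs Avon: Dover wins 7–2.
Claremont vs Linden: Linden wins 6–3.
Claremont vs Avon: Claremont wins 6–3.
Linden vs Avon: Linden wins 6–3.
Linden beats each rival — Kenton (5–4), Dover (5–4), Claremont (6–3), Avon (6–3) — so Linden is the Condorcet winner.

Yes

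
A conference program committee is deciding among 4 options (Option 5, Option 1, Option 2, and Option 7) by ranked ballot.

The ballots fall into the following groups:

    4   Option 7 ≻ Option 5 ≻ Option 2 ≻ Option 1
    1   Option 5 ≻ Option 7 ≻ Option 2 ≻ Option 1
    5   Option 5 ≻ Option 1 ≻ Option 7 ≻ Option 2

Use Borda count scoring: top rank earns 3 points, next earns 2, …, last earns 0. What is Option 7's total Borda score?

19

Borda scores:
  Option 5: 4·2 + 3 + 5·3 = 26
  Option 1: 4·0 + 0 + 5·2 = 10
  Option 2: 4·1 + 1 + 5·0 = 5
  Option 7: 4·3 + 2 + 5·1 = 19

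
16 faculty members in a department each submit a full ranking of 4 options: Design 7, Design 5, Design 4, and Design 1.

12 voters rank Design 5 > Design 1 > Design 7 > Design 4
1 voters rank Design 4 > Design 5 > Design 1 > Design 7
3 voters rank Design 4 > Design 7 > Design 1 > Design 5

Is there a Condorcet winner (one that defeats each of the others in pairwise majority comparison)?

Head-to-head results (16 voters total):
Design 7 vs Design 5: Design 5 wins 13–3.
Design 7 vs Design 4: Design 7 wins 12–4.
Design 7 vs Design 1: Design 1 wins 13–3.
Design 5 vs Design 4: Design 5 wins 12–4.
Design 5 vs Design 1: Design 5 wins 13–3.
Design 4 vs Design 1: Design 1 wins 12–4.
Design 5 beats each rival — Design 7 (13–3), Design 4 (12–4), Design 1 (13–3) — so Design 5 is the Condorcet winner.

Yes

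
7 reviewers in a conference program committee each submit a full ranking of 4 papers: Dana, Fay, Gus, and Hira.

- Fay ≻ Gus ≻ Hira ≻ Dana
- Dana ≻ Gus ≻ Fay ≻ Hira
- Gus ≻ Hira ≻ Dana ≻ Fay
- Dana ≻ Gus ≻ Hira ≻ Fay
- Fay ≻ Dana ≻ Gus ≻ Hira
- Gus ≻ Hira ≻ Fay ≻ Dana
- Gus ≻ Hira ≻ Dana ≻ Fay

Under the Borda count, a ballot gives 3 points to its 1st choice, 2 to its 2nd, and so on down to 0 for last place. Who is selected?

Gus

Borda scores:
  Dana: 0 + 3 + 1 + 3 + 2 + 0 + 1 = 10
  Fay: 3 + 1 + 0 + 0 + 3 + 1 + 0 = 8
  Gus: 2 + 2 + 3 + 2 + 1 + 3 + 3 = 16
  Hira: 1 + 0 + 2 + 1 + 0 + 2 + 2 = 8
Gus has the highest total.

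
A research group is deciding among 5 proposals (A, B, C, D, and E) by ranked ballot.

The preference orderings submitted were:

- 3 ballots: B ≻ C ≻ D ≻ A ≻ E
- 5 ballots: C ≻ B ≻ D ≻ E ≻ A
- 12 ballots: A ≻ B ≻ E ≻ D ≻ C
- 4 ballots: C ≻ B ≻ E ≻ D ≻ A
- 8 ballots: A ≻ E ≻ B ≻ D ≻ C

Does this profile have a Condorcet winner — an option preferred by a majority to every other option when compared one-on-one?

Yes

Head-to-head results (32 voters total):
A vs B: A wins 20–12.
A vs C: A wins 20–12.
A vs D: A wins 20–12.
A vs E: A wins 23–9.
B vs C: B wins 23–9.
B vs D: B wins 32–0.
B vs E: B wins 24–8.
C vs D: D wins 20–12.
C vs E: E wins 20–12.
D vs E: E wins 24–8.
A beats each rival — B (20–12), C (20–12), D (20–12), E (23–9) — so A is the Condorcet winner.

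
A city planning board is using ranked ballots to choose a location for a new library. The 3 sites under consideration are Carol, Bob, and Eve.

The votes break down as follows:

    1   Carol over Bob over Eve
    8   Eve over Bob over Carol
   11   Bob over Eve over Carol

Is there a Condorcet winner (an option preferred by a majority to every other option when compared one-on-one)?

Yes

Head-to-head results (20 voters total):
Carol vs Bob: Bob wins 19–1.
Carol vs Eve: Eve wins 19–1.
Bob vs Eve: Bob wins 12–8.
Bob beats each rival — Carol (19–1), Eve (12–8) — so Bob is the Condorcet winner.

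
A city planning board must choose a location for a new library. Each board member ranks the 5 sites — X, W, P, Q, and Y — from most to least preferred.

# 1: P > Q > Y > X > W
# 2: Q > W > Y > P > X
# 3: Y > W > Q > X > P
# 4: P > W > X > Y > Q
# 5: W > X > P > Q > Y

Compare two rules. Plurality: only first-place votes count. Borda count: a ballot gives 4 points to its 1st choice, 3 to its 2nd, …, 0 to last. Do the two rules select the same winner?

Plurality first-place counts: X 0, W 1, P 2, Q 1, Y 1 → P.
Borda totals: X 7, W 13, P 11, Q 10, Y 9 → W.
The two rules disagree: plurality picks P, Borda picks W.

No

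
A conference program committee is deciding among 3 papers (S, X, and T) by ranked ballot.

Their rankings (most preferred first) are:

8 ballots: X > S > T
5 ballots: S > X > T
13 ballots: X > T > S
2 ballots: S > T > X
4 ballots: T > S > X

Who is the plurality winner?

X

First-place vote totals:
  S: 7
  X: 21
  T: 4
X has the most first-place votes.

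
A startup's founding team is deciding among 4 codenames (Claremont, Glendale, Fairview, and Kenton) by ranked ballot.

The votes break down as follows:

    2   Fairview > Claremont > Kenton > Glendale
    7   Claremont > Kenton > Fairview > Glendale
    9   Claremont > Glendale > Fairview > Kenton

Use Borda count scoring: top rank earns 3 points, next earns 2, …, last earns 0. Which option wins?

Claremont

Borda scores:
  Claremont: 2·2 + 7·3 + 9·3 = 52
  Glendale: 2·0 + 7·0 + 9·2 = 18
  Fairview: 2·3 + 7·1 + 9·1 = 22
  Kenton: 2·1 + 7·2 + 9·0 = 16
Claremont has the highest total.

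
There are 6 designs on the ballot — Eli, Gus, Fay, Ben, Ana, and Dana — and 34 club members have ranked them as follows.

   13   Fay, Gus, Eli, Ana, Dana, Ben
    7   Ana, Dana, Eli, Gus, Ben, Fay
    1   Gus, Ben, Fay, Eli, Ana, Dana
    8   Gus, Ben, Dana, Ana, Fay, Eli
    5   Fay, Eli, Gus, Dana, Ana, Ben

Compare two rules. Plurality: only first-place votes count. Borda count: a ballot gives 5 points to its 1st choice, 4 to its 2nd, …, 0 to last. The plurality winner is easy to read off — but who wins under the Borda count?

Plurality first-place counts: Eli 0, Gus 9, Fay 18, Ben 0, Ana 7, Dana 0 → Fay.
Borda totals: Eli 82, Gus 126, Fay 101, Ben 43, Ana 83, Dana 75 → Gus.

Gus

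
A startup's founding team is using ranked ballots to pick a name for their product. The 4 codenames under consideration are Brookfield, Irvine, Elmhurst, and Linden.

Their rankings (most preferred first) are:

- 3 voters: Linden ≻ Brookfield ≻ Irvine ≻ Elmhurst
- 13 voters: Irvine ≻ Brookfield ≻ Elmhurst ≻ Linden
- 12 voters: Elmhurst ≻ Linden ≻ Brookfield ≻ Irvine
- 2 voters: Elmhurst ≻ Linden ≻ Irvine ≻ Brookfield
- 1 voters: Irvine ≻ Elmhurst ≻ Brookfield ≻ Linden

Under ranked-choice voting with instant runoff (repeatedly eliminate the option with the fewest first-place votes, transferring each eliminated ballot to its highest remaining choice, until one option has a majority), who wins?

Irvine

Round 1: Irvine 14, Elmhurst 14, Linden 3, Brookfield 0. Brookfield has the fewest and is eliminated.
Round 2: Irvine 14, Elmhurst 14, Linden 3. Linden has the fewest and is eliminated.
Round 3: Irvine 17, Elmhurst 14. Irvine has a majority.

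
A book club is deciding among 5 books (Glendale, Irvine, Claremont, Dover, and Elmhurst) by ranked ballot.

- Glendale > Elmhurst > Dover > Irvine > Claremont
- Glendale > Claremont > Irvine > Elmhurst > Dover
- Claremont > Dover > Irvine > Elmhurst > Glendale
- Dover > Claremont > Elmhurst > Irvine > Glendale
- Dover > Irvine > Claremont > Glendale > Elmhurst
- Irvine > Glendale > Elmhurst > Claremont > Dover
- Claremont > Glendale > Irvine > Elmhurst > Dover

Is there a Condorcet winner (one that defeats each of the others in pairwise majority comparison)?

Yes

Head-to-head results (7 voters total):
Glendale vs Irvine: Irvine wins 4–3.
Glendale vs Claremont: Claremont wins 4–3.
Glendale vs Dover: Glendale wins 4–3.
Glendale vs Elmhurst: Glendale wins 5–2.
Irvine vs Claremont: Claremont wins 4–3.
Irvine vs Dover: Dover wins 4–3.
Irvine vs Elmhurst: Irvine wins 5–2.
Claremont vs Dover: Claremont wins 4–3.
Claremont vs Elmhurst: Claremont wins 5–2.
Dover vs Elmhurst: Elmhurst wins 4–3.
Claremont beats each rival — Glendale (4–3), Irvine (4–3), Dover (4–3), Elmhurst (5–2) — so Claremont is the Condorcet winner.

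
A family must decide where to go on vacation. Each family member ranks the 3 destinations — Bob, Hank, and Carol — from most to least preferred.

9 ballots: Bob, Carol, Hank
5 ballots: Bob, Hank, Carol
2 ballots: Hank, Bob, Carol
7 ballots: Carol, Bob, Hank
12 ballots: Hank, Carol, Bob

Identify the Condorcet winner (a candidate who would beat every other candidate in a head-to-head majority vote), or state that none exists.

Head-to-head results (35 voters total):
Bob vs Hank: Bob wins 21–14.
Bob vs Carol: Carol wins 19–16.
Hank vs Carol: Hank wins 19–16.
No candidate beats all others: Bob beats Hank beats Carol beats Bob, a majority cycle.

No Condorcet winner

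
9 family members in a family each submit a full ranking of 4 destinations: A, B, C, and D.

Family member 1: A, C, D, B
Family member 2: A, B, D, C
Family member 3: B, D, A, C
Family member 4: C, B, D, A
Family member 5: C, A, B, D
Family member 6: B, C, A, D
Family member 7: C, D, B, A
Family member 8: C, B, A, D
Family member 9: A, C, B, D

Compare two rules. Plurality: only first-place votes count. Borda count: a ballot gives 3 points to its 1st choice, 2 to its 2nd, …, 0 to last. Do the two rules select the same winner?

Plurality first-place counts: A 3, B 2, C 4, D 0 → C.
Borda totals: A 14, B 15, C 18, D 7 → C.
The two rules agree on C.

Yes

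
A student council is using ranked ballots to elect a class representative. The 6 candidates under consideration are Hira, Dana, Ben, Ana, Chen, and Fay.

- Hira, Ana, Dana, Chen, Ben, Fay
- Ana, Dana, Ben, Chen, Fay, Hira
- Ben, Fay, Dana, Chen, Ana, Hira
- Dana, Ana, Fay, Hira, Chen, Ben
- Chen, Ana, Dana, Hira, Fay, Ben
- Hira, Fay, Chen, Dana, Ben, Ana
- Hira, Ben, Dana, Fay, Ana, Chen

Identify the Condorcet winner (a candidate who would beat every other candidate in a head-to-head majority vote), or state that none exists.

Head-to-head results (7 voters total):
Hira vs Dana: Dana wins 4–3.
Hira vs Ben: Hira wins 5–2.
Hira vs Ana: Ana wins 4–3.
Hira vs Chen: Hira wins 4–3.
Hira vs Fay: Hira wins 4–3.
Dana vs Ben: Dana wins 5–2.
Dana vs Ana: Dana wins 4–3.
Dana vs Chen: Dana wins 5–2.
Dana vs Fay: Dana wins 5–2.
Ben vs Ana: Ana wins 4–3.
Ben vs Chen: Chen wins 4–3.
Ben vs Fay: Ben wins 4–3.
Ana vs Chen: Ana wins 4–3.
Ana vs Fay: Ana wins 4–3.
Chen vs Fay: Fay wins 4–3.
Dana beats each rival — Hira (4–3), Ben (5–2), Ana (4–3), Chen (5–2), Fay (5–2) — so Dana is the Condorcet winner.

Dana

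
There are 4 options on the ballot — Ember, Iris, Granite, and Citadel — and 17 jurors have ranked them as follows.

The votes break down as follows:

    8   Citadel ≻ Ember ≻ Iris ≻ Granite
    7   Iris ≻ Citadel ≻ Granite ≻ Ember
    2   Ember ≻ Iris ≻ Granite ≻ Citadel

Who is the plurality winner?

Citadel

First-place vote totals:
  Ember: 2
  Iris: 7
  Granite: 0
  Citadel: 8
Citadel has the most first-place votes.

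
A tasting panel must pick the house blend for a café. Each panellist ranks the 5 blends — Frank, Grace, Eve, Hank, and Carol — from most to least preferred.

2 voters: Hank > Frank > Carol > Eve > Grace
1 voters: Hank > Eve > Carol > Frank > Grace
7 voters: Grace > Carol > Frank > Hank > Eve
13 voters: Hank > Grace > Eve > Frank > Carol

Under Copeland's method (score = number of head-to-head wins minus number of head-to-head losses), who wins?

Pairwise results:
  Frank vs Grace: Grace wins 20–3.
  Frank vs Eve: Eve wins 14–9.
  Frank vs Hank: Hank wins 16–7.
  Frank vs Carol: Frank wins 15–8.
  Grace vs Eve: Grace wins 20–3.
  Grace vs Hank: Hank wins 16–7.
  Grace vs Carol: Grace wins 20–3.
  Eve vs Hank: Hank wins 23–0.
  Eve vs Carol: Eve wins 14–9.
  Hank vs Carol: Hank wins 16–7.
Copeland scores (wins − losses):
  Frank: 1 − 3 = -2
  Grace: 3 − 1 = 2
  Eve: 2 − 2 = 0
  Hank: 4 − 0 = 4
  Carol: 0 − 4 = -4
Hank has the best Copeland score.

Hank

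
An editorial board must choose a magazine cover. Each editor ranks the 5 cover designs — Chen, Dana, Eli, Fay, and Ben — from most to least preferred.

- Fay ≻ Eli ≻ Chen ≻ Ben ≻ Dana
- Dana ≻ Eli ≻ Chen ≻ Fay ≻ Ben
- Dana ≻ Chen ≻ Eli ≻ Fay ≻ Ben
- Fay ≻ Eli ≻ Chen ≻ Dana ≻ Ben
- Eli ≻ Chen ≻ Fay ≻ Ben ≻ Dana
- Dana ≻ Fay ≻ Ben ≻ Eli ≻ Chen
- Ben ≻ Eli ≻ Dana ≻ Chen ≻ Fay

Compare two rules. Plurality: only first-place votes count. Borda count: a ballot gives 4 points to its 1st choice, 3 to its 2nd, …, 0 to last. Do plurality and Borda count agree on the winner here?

Plurality first-place counts: Chen 0, Dana 3, Eli 1, Fay 2, Ben 1 → Dana.
Borda totals: Chen 13, Dana 15, Eli 19, Fay 15, Ben 8 → Eli.
The two rules disagree: plurality picks Dana, Borda picks Eli.

No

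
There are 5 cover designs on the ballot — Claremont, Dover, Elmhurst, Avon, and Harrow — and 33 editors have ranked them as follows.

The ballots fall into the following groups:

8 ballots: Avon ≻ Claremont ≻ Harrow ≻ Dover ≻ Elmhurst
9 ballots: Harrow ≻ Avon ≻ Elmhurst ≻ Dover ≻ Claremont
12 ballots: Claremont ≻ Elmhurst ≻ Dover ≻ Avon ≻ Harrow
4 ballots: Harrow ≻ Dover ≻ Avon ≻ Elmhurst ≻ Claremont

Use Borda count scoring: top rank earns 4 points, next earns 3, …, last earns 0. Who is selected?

Avon

Borda scores:
  Claremont: 8·3 + 9·0 + 12·4 + 4·0 = 72
  Dover: 8·1 + 9·1 + 12·2 + 4·3 = 53
  Elmhurst: 8·0 + 9·2 + 12·3 + 4·1 = 58
  Avon: 8·4 + 9·3 + 12·1 + 4·2 = 79
  Harrow: 8·2 + 9·4 + 12·0 + 4·4 = 68
Avon has the highest total.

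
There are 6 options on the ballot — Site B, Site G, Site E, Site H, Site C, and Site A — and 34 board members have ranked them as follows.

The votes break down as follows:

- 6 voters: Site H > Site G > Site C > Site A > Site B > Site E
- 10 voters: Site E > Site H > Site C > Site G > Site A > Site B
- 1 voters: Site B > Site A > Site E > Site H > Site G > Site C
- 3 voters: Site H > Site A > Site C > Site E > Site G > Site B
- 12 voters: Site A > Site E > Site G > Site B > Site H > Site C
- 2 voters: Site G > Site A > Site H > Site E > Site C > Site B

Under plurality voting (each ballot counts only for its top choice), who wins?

Site A

First-place vote totals:
  Site B: 1
  Site G: 2
  Site E: 10
  Site H: 9
  Site C: 0
  Site A: 12
Site A has the most first-place votes.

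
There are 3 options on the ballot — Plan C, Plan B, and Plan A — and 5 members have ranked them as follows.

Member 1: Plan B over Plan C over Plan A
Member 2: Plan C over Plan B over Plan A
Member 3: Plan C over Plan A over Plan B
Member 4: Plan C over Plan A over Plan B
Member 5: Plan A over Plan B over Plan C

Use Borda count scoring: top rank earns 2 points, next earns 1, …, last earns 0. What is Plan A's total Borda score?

Borda scores:
  Plan C: 1 + 2 + 2 + 2 + 0 = 7
  Plan B: 2 + 1 + 0 + 0 + 1 = 4
  Plan A: 0 + 0 + 1 + 1 + 2 = 4

4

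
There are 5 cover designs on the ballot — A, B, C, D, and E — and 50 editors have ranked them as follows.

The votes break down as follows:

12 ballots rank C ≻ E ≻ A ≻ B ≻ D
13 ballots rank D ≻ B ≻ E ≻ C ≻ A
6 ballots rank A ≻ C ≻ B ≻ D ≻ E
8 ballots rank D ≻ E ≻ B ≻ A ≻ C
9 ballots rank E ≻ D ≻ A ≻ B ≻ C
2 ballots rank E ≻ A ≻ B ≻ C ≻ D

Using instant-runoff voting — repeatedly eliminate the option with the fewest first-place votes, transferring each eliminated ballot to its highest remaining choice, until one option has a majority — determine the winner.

D

Round 1: D 21, C 12, E 11, A 6, B 0. B has the fewest and is eliminated.
Round 2: D 21, C 12, E 11, A 6. A has the fewest and is eliminated.
Round 3: D 21, C 18, E 11. E has the fewest and is eliminated.
Round 4: D 30, C 20. D has a majority.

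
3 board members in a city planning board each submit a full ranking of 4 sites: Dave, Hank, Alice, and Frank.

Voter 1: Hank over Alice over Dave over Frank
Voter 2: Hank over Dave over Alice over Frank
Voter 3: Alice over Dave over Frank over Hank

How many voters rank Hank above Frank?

Ballots ranking Hank above Frank: 2.
Ballots ranking Frank above Hank: 1.
So 2 of 3 voters prefer Hank to Frank.

2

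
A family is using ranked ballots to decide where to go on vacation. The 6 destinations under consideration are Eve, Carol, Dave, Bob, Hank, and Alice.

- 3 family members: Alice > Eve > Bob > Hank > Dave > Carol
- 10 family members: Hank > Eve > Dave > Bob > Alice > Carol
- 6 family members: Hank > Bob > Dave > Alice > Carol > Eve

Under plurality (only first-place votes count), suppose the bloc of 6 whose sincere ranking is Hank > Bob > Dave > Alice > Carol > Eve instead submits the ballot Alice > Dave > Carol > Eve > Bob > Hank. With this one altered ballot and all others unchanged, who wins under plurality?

Hank

First-place totals with the altered ballot: Eve 0, Carol 0, Dave 0, Bob 0, Hank 10, Alice 9.
The winner is unchanged: still Hank.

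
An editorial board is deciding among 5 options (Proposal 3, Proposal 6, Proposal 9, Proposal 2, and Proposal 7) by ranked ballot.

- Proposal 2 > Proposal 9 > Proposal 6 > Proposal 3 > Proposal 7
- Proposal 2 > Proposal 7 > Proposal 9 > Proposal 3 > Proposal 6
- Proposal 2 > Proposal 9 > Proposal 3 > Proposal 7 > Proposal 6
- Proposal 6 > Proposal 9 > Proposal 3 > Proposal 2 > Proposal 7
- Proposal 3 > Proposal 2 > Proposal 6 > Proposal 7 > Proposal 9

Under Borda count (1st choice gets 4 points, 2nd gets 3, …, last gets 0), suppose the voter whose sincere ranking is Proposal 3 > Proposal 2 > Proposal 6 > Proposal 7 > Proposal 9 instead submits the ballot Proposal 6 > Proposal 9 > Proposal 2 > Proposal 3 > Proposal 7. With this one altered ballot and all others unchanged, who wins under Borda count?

Borda totals with the altered ballot: Proposal 3 7, Proposal 6 10, Proposal 9 14, Proposal 2 15, Proposal 7 4.
The winner is unchanged: still Proposal 2.

Proposal 2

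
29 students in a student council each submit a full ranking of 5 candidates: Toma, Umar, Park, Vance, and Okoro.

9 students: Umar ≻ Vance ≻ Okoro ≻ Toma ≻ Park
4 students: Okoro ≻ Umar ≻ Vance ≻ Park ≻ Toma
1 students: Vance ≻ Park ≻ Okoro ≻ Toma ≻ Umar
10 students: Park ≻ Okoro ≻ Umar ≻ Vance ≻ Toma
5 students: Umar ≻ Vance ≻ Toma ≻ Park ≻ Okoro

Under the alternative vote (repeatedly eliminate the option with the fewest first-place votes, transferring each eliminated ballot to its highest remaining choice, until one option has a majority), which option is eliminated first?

Toma

Round 1: Umar 14, Park 10, Okoro 4, Vance 1, Toma 0. Toma has the fewest and is eliminated.
Round 2: Umar 14, Park 10, Okoro 4, Vance 1. Vance has the fewest and is eliminated.
Round 3: Umar 14, Park 11, Okoro 4. Okoro has the fewest and is eliminated.
Round 4: Umar 18, Park 11. Umar has a majority.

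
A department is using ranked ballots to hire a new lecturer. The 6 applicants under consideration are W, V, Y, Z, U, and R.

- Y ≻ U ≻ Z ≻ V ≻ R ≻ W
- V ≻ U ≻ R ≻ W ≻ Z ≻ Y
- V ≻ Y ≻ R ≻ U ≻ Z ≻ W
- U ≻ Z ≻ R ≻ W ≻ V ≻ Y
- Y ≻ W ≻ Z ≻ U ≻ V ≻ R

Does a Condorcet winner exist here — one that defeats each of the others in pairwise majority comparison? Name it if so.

Head-to-head results (5 voters total):
W vs V: V wins 3–2.
W vs Y: Y wins 3–2.
W vs Z: Z wins 3–2.
W vs U: U wins 4–1.
W vs R: R wins 4–1.
V vs Y: V wins 3–2.
V vs Z: Z wins 3–2.
V vs U: U wins 3–2.
V vs R: V wins 4–1.
Y vs Z: Y wins 3–2.
Y vs U: Y wins 3–2.
Y vs R: Y wins 3–2.
Z vs U: U wins 4–1.
Z vs R: Z wins 3–2.
U vs R: U wins 4–1.
No candidate beats all others: V beats Y beats Z beats V, a majority cycle.

There is no Condorcet winner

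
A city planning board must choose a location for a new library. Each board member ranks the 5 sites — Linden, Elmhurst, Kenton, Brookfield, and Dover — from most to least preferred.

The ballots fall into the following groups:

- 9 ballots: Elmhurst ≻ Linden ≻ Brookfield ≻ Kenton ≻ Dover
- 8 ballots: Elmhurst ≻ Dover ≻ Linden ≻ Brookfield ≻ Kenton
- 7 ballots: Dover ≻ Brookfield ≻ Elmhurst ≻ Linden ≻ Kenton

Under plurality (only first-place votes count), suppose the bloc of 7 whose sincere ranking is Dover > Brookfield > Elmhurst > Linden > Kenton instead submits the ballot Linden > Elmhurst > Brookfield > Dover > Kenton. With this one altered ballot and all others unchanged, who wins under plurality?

First-place totals with the altered ballot: Linden 7, Elmhurst 17, Kenton 0, Brookfield 0, Dover 0.
The winner is unchanged: still Elmhurst.

Elmhurst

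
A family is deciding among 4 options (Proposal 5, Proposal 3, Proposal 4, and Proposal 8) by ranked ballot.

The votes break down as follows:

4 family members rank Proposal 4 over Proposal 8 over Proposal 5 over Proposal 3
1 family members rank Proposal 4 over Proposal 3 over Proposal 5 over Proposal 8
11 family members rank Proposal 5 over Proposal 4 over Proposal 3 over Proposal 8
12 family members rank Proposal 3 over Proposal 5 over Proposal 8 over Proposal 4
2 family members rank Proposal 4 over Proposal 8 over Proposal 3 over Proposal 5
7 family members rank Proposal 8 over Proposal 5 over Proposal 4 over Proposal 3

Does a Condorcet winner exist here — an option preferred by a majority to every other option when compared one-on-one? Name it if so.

Proposal 5

Head-to-head results (37 voters total):
Proposal 5 vs Proposal 3: Proposal 5 wins 22–15.
Proposal 5 vs Proposal 4: Proposal 5 wins 30–7.
Proposal 5 vs Proposal 8: Proposal 5 wins 24–13.
Proposal 3 vs Proposal 4: Proposal 4 wins 25–12.
Proposal 3 vs Proposal 8: Proposal 3 wins 24–13.
Proposal 4 vs Proposal 8: Proposal 8 wins 19–18.
Proposal 5 beats each rival — Proposal 3 (22–15), Proposal 4 (30–7), Proposal 8 (24–13) — so Proposal 5 is the Condorcet winner.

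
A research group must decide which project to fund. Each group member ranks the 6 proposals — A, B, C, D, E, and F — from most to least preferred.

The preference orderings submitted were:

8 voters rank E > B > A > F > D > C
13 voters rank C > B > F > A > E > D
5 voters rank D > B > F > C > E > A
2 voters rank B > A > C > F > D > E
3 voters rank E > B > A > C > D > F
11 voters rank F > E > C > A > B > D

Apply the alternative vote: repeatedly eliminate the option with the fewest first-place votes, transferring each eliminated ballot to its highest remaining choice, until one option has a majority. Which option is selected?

F

Round 1: C 13, E 11, F 11, D 5, B 2, A 0. A has the fewest and is eliminated.
Round 2: C 13, E 11, F 11, D 5, B 2. B has the fewest and is eliminated.
Round 3: C 15, E 11, F 11, D 5. D has the fewest and is eliminated.
Round 4: F 16, C 15, E 11. E has the fewest and is eliminated.
Round 5: F 24, C 18. F has a majority.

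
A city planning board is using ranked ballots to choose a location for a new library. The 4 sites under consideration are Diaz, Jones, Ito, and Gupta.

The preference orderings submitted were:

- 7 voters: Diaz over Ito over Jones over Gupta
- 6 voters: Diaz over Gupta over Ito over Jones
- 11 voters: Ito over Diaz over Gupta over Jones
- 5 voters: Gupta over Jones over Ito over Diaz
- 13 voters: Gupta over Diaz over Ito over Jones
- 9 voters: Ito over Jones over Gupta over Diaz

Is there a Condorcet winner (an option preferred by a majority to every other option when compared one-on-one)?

No

Head-to-head results (51 voters total):
Diaz vs Jones: Diaz wins 37–14.
Diaz vs Ito: Diaz wins 26–25.
Diaz vs Gupta: Gupta wins 27–24.
Jones vs Ito: Ito wins 46–5.
Jones vs Gupta: Gupta wins 35–16.
Ito vs Gupta: Ito wins 27–24.
No candidate beats all others: Diaz beats Ito beats Gupta beats Diaz, a majority cycle.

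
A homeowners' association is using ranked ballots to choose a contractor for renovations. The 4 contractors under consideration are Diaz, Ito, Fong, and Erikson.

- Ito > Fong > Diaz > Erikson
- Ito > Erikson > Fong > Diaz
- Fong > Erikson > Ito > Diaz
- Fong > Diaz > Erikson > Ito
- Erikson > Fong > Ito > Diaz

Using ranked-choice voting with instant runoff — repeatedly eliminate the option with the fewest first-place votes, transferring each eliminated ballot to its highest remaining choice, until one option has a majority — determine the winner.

Round 1: Ito 2, Fong 2, Erikson 1, Diaz 0. Diaz has the fewest and is eliminated.
Round 2: Ito 2, Fong 2, Erikson 1. Erikson has the fewest and is eliminated.
Round 3: Fong 3, Ito 2. Fong has a majority.

Fong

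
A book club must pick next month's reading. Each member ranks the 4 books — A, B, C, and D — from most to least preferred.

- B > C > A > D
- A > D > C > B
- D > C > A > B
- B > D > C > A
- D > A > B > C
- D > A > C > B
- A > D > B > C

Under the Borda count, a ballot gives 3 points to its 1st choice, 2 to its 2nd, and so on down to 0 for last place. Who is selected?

Borda scores:
  A: 1 + 3 + 1 + 0 + 2 + 2 + 3 = 12
  B: 3 + 0 + 0 + 3 + 1 + 0 + 1 = 8
  C: 2 + 1 + 2 + 1 + 0 + 1 + 0 = 7
  D: 0 + 2 + 3 + 2 + 3 + 3 + 2 = 15
D has the highest total.

D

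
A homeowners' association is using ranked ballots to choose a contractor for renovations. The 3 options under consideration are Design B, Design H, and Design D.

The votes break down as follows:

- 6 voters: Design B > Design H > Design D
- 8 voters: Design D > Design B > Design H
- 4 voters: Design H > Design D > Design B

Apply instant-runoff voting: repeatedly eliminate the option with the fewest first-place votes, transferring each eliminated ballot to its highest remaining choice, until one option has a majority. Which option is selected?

Design D

Round 1: Design D 8, Design B 6, Design H 4. Design H has the fewest and is eliminated.
Round 2: Design D 12, Design B 6. Design D has a majority.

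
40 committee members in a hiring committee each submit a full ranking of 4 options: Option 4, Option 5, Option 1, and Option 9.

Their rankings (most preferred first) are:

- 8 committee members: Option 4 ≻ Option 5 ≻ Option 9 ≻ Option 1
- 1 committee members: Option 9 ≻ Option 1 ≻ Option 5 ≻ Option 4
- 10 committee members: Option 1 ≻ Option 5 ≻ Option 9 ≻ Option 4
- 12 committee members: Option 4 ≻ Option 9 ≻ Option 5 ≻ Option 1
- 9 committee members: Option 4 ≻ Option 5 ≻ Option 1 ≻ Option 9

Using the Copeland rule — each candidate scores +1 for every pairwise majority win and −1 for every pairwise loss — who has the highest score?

Option 4

Pairwise results:
  Option 4 vs Option 5: Option 4 wins 29–11.
  Option 4 vs Option 1: Option 4 wins 29–11.
  Option 4 vs Option 9: Option 4 wins 29–11.
  Option 5 vs Option 1: Option 5 wins 29–11.
  Option 5 vs Option 9: Option 5 wins 27–13.
  Option 1 vs Option 9: Option 9 wins 21–19.
Copeland scores (wins − losses):
  Option 4: 3 − 0 = 3
  Option 5: 2 − 1 = 1
  Option 1: 0 − 3 = -3
  Option 9: 1 − 2 = -1
Option 4 has the best Copeland score.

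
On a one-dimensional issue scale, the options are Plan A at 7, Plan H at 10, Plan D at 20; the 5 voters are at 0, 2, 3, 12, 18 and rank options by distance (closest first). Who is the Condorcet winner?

With single-peaked preferences on a line, the Condorcet winner is the candidate closest to the median voter.
The median voter (position 3) is closest to Plan A at 7.
Check: Plan A vs Plan H — voters closer to Plan A: 3 of 5.

Plan A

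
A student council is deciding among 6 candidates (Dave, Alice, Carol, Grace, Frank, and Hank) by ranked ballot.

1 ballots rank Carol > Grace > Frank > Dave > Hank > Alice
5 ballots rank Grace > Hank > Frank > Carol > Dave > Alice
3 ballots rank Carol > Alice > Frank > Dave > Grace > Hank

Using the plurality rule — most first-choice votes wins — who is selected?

First-place vote totals:
  Dave: 0
  Alice: 0
  Carol: 4
  Grace: 5
  Frank: 0
  Hank: 0
Grace has the most first-place votes.

Grace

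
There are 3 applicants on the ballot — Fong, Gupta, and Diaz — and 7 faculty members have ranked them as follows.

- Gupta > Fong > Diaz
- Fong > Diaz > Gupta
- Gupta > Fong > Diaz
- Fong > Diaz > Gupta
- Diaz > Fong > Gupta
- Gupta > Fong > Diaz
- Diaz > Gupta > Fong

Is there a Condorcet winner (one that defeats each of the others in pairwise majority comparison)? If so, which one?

Head-to-head results (7 voters total):
Fong vs Gupta: Gupta wins 4–3.
Fong vs Diaz: Fong wins 5–2.
Gupta vs Diaz: Diaz wins 4–3.
No candidate beats all others: Fong beats Diaz beats Gupta beats Fong, a majority cycle.

No Condorcet winner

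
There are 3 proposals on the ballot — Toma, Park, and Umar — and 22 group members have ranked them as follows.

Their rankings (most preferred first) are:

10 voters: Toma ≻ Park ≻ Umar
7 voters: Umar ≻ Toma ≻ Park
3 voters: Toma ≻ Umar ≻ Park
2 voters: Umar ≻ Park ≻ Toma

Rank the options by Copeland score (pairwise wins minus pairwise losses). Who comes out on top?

Toma

Pairwise results:
  Toma vs Park: Toma wins 20–2.
  Toma vs Umar: Toma wins 13–9.
  Park vs Umar: Umar wins 12–10.
Copeland scores (wins − losses):
  Toma: 2 − 0 = 2
  Park: 0 − 2 = -2
  Umar: 1 − 1 = 0
Toma has the best Copeland score.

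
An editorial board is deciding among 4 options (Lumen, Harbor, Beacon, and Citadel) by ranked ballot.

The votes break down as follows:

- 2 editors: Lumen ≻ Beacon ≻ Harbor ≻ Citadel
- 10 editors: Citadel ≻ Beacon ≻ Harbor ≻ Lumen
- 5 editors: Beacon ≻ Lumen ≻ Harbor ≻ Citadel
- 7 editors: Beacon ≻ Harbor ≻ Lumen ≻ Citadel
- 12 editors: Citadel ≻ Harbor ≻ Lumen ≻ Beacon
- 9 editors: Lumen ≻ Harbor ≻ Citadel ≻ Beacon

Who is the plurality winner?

Citadel

First-place vote totals:
  Lumen: 11
  Harbor: 0
  Beacon: 12
  Citadel: 22
Citadel has the most first-place votes.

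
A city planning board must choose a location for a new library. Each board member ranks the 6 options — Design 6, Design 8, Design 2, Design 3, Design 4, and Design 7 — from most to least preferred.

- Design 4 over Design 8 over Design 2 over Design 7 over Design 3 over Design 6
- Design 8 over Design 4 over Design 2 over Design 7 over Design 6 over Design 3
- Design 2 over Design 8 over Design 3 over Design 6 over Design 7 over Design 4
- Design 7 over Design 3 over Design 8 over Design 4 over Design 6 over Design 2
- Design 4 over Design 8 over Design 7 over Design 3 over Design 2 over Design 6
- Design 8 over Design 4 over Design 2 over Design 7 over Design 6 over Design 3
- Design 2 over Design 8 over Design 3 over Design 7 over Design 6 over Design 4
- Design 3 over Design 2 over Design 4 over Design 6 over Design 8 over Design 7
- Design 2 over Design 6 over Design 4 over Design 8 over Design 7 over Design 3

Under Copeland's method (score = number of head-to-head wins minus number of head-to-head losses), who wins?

Design 8

Pairwise results:
  Design 6 vs Design 8: Design 8 wins 7–2.
  Design 6 vs Design 2: Design 2 wins 8–1.
  Design 6 vs Design 3: Design 3 wins 6–3.
  Design 6 vs Design 4: Design 4 wins 6–3.
  Design 6 vs Design 7: Design 7 wins 6–3.
  Design 8 vs Design 2: Design 8 wins 5–4.
  Design 8 vs Design 3: Design 8 wins 7–2.
  Design 8 vs Design 4: Design 8 wins 5–4.
  Design 8 vs Design 7: Design 8 wins 8–1.
  Design 2 vs Design 3: Design 2 wins 6–3.
  Design 2 vs Design 4: Design 4 wins 5–4.
  Design 2 vs Design 7: Design 2 wins 7–2.
  Design 3 vs Design 4: Design 4 wins 5–4.
  Design 3 vs Design 7: Design 7 wins 6–3.
  Design 4 vs Design 7: Design 4 wins 6–3.
Copeland scores (wins − losses):
  Design 6: 0 − 5 = -5
  Design 8: 5 − 0 = 5
  Design 2: 3 − 2 = 1
  Design 3: 1 − 4 = -3
  Design 4: 4 − 1 = 3
  Design 7: 2 − 3 = -1
Design 8 has the best Copeland score.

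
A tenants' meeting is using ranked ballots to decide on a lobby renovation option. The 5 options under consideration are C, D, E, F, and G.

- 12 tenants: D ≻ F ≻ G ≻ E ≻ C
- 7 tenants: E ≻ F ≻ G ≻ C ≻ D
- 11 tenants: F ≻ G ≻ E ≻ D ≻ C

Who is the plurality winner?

D

First-place vote totals:
  C: 0
  D: 12
  E: 7
  F: 11
  G: 0
D has the most first-place votes.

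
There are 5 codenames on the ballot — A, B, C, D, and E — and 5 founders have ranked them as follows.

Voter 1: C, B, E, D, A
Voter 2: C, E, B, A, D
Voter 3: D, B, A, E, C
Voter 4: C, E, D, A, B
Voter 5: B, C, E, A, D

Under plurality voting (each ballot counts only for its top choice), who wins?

C

First-place vote totals:
  A: 0
  B: 1
  C: 3
  D: 1
  E: 0
C has the most first-place votes.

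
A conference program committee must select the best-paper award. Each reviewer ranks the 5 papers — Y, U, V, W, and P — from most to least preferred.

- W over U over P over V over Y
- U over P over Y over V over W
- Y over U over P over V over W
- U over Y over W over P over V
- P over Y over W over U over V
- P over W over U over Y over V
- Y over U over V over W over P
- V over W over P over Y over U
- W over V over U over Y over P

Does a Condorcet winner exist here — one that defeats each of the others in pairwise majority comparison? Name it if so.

Head-to-head results (9 voters total):
Y vs U: U wins 5–4.
Y vs V: Y wins 6–3.
Y vs W: Y wins 5–4.
Y vs P: P wins 5–4.
U vs V: U wins 7–2.
U vs W: W wins 5–4.
U vs P: U wins 6–3.
V vs W: W wins 5–4.
V vs P: P wins 6–3.
W vs P: W wins 5–4.
No candidate beats all others: Y beats W beats U beats Y, a majority cycle.

None — there is no Condorcet winner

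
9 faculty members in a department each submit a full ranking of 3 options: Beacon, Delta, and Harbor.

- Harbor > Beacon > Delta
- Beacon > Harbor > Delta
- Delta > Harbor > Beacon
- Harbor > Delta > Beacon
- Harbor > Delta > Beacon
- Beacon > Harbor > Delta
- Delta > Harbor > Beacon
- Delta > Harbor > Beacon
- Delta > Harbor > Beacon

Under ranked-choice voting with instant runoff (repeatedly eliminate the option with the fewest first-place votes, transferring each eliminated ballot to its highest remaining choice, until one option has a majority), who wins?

Round 1: Delta 4, Harbor 3, Beacon 2. Beacon has the fewest and is eliminated.
Round 2: Harbor 5, Delta 4. Harbor has a majority.

Harbor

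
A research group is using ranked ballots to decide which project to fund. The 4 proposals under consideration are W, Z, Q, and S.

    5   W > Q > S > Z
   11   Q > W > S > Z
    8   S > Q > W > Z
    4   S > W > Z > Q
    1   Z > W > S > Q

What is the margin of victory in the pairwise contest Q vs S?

Ballots ranking Q above S: 5+11 = 16.
Ballots ranking S above Q: 8+4+1 = 13.
Q wins 16–13, a margin of 3.

3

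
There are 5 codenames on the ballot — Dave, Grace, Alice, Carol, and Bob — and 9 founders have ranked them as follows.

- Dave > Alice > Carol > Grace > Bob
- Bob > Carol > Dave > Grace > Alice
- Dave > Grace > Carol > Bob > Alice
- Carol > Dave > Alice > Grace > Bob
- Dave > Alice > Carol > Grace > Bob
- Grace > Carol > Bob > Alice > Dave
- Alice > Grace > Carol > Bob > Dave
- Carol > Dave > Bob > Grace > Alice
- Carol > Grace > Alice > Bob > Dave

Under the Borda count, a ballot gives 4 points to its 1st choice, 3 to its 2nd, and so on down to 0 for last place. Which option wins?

Carol

Borda scores:
  Dave: 4 + 2 + 4 + 3 + 4 + 0 + 0 + 3 + 0 = 20
  Grace: 1 + 1 + 3 + 1 + 1 + 4 + 3 + 1 + 3 = 18
  Alice: 3 + 0 + 0 + 2 + 3 + 1 + 4 + 0 + 2 = 15
  Carol: 2 + 3 + 2 + 4 + 2 + 3 + 2 + 4 + 4 = 26
  Bob: 0 + 4 + 1 + 0 + 0 + 2 + 1 + 2 + 1 = 11
Carol has the highest total.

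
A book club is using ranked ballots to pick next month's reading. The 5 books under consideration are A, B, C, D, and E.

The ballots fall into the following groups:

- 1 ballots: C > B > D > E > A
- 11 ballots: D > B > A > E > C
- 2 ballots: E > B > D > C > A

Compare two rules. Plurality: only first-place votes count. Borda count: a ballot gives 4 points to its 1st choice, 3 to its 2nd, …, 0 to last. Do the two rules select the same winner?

Plurality first-place counts: A 0, B 0, C 1, D 11, E 2 → D.
Borda totals: A 22, B 42, C 6, D 50, E 20 → D.
The two rules agree on D.

Yes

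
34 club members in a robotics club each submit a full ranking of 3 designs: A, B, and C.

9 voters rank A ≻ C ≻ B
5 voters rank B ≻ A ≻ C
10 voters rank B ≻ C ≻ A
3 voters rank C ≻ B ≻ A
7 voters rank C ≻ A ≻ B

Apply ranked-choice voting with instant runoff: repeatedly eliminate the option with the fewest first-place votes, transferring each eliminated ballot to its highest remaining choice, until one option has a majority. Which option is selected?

C

Round 1: B 15, C 10, A 9. A has the fewest and is eliminated.
Round 2: C 19, B 15. C has a majority.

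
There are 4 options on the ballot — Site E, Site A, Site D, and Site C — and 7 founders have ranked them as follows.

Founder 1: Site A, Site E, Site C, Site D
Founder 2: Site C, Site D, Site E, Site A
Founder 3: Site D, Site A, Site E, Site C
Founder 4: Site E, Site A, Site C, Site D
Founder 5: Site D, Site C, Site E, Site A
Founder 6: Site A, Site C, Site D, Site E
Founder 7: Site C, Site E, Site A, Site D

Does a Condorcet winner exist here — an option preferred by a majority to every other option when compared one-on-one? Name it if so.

No Condorcet winner

Head-to-head results (7 voters total):
Site E vs Site A: Site E wins 4–3.
Site E vs Site D: Site D wins 4–3.
Site E vs Site C: Site C wins 4–3.
Site A vs Site D: Site A wins 4–3.
Site A vs Site C: Site A wins 4–3.
Site D vs Site C: Site C wins 5–2.
No candidate beats all others: Site E beats Site A beats Site D beats Site E, a majority cycle.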